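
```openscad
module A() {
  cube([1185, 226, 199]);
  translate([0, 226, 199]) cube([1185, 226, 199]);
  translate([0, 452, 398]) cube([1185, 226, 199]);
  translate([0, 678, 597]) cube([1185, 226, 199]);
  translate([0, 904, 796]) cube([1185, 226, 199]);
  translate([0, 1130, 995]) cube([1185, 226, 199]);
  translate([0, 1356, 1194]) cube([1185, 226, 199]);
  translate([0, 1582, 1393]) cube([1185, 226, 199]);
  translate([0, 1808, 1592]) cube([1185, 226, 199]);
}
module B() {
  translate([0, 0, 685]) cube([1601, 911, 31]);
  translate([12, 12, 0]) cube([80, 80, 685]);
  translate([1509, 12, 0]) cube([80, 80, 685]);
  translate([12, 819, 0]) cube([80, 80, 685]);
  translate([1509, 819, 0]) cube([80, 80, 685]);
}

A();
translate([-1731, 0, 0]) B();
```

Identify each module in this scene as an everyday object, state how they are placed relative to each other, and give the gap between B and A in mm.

The table's nearest face is 130 mm from the staircase's −x face.

A is a staircase. B is a table. The table is on the floor beside the staircase on its −x side. The gap between the table and the staircase is 130 mm.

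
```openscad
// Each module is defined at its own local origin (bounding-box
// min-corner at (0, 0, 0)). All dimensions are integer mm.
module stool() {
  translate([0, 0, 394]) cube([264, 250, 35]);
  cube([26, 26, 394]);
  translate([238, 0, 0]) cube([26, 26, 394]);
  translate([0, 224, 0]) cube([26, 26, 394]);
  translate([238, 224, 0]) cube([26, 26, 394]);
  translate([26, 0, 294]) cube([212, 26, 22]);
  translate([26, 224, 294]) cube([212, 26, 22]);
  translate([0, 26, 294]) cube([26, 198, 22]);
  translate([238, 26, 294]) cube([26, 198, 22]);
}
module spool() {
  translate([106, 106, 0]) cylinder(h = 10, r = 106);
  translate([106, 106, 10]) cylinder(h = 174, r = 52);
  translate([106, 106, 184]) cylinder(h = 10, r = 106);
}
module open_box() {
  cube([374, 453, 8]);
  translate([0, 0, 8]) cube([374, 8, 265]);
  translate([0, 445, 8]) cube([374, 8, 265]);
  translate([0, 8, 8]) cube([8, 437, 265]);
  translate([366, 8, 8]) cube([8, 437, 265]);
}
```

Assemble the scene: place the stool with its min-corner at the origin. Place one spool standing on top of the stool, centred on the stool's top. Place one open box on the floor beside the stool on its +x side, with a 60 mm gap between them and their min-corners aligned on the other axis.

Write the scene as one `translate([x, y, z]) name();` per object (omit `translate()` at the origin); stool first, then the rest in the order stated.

stool();
translate([26, 19, 429]) spool();
translate([324, 0, 0]) open_box();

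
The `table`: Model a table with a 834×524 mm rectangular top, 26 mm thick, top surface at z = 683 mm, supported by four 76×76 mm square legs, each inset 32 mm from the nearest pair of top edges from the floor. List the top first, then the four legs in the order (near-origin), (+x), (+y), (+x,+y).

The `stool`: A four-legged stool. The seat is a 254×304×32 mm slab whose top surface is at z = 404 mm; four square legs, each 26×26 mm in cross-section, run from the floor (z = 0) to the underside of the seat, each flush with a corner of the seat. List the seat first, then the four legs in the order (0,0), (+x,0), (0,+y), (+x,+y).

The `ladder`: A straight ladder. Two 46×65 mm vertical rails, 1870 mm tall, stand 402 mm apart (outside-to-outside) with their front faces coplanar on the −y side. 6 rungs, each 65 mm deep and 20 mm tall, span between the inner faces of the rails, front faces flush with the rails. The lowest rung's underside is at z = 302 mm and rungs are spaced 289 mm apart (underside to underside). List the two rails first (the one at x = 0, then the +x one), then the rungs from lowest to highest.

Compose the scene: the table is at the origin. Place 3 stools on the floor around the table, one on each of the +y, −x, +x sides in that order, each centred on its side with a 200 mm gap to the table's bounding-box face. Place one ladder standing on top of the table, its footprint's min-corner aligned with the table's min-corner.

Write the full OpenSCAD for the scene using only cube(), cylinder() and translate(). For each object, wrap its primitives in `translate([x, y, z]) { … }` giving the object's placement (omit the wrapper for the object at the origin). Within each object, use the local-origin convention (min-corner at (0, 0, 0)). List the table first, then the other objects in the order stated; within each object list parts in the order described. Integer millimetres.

translate([0, 0, 657]) cube([834, 524, 26]);
translate([32, 32, 0]) cube([76, 76, 657]);
translate([726, 32, 0]) cube([76, 76, 657]);
translate([32, 416, 0]) cube([76, 76, 657]);
translate([726, 416, 0]) cube([76, 76, 657]);
translate([290, 724, 0]) {
  translate([0, 0, 372]) cube([254, 304, 32]);
  cube([26, 26, 372]);
  translate([228, 0, 0]) cube([26, 26, 372]);
  translate([0, 278, 0]) cube([26, 26, 372]);
  translate([228, 278, 0]) cube([26, 26, 372]);
}
translate([-454, 110, 0]) {
  translate([0, 0, 372]) cube([254, 304, 32]);
  cube([26, 26, 372]);
  translate([228, 0, 0]) cube([26, 26, 372]);
  translate([0, 278, 0]) cube([26, 26, 372]);
  translate([228, 278, 0]) cube([26, 26, 372]);
}
translate([1034, 110, 0]) {
  translate([0, 0, 372]) cube([254, 304, 32]);
  cube([26, 26, 372]);
  translate([228, 0, 0]) cube([26, 26, 372]);
  translate([0, 278, 0]) cube([26, 26, 372]);
  translate([228, 278, 0]) cube([26, 26, 372]);
}
translate([0, 0, 683]) {
  cube([46, 65, 1870]);
  translate([356, 0, 0]) cube([46, 65, 1870]);
  translate([46, 0, 302]) cube([310, 65, 20]);
  translate([46, 0, 591]) cube([310, 65, 20]);
  translate([46, 0, 880]) cube([310, 65, 20]);
  translate([46, 0, 1169]) cube([310, 65, 20]);
  translate([46, 0, 1458]) cube([310, 65, 20]);
  translate([46, 0, 1747]) cube([310, 65, 20]);
}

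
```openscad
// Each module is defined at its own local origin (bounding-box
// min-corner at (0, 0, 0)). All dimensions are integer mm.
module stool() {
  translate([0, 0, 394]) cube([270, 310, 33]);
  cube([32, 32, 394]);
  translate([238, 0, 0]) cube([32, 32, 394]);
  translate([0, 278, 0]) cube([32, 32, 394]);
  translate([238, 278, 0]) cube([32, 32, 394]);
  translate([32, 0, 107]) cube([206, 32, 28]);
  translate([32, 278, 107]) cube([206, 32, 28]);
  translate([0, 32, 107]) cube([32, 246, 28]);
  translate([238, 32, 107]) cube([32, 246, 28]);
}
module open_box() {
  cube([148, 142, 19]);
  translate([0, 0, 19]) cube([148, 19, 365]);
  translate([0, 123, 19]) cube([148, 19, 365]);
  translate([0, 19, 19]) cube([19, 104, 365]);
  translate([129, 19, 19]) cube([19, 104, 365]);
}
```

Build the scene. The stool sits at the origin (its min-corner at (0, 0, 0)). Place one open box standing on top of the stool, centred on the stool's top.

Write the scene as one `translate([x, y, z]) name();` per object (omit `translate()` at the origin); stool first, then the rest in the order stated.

stool();
translate([61, 84, 427]) open_box();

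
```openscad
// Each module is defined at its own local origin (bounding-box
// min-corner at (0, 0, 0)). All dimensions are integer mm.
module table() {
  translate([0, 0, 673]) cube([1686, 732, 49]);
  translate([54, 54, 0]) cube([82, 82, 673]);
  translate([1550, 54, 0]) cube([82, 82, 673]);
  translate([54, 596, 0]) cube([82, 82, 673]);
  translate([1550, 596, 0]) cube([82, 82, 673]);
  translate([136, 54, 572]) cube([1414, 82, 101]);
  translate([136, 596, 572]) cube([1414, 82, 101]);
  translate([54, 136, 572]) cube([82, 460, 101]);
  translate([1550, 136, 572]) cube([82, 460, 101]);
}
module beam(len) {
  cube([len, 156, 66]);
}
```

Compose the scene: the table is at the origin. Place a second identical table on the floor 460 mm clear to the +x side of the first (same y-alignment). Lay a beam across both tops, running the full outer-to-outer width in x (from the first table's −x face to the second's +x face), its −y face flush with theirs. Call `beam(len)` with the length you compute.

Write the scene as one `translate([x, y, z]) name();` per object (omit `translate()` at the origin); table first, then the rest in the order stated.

table();
translate([2146, 0, 0]) table();
translate([0, 0, 722]) beam(3832);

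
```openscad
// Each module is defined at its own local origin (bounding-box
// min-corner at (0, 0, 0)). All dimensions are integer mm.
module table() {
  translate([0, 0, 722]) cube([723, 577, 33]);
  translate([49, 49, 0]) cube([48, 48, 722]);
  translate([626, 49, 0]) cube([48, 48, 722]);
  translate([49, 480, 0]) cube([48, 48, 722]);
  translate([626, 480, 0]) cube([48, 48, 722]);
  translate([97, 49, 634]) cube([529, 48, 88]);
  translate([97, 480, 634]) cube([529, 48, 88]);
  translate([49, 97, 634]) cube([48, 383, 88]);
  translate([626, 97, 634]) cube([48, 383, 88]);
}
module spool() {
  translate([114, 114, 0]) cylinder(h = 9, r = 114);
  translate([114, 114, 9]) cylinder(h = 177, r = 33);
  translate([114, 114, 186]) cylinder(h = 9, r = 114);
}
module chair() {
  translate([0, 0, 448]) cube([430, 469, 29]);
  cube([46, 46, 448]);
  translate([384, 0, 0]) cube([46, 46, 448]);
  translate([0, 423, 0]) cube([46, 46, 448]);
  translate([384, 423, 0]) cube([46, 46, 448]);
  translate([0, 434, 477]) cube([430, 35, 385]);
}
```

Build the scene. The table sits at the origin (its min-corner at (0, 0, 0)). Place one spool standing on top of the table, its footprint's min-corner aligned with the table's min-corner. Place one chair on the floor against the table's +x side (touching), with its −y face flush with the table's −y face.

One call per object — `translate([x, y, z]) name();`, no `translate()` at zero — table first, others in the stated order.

table();
translate([0, 0, 755]) spool();
translate([723, 0, 0]) chair();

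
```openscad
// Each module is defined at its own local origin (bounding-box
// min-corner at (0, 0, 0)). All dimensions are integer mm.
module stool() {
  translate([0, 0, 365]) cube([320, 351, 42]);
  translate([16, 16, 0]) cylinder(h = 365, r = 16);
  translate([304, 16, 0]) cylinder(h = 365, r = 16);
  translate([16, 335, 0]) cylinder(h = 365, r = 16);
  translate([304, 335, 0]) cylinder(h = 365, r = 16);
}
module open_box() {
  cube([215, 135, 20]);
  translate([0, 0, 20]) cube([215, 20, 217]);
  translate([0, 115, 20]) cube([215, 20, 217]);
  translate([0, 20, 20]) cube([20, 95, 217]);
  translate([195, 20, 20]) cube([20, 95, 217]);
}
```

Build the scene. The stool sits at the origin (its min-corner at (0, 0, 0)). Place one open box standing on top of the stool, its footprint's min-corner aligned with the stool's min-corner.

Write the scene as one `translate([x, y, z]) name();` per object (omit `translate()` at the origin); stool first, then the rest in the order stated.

stool();
translate([0, 0, 407]) open_box();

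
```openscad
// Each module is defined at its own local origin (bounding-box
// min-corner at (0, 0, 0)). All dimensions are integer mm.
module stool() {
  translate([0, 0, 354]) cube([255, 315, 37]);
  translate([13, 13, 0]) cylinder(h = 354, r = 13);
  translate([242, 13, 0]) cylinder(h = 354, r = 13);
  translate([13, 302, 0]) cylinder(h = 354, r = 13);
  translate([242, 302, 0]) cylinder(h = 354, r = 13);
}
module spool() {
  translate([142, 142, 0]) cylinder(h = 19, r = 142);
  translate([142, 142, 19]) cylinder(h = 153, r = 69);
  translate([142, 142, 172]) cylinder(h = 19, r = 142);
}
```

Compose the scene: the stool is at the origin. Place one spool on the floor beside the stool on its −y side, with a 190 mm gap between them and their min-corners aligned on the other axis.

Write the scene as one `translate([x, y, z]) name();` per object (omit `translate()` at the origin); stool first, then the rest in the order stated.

stool();
translate([0, -474, 0]) spool();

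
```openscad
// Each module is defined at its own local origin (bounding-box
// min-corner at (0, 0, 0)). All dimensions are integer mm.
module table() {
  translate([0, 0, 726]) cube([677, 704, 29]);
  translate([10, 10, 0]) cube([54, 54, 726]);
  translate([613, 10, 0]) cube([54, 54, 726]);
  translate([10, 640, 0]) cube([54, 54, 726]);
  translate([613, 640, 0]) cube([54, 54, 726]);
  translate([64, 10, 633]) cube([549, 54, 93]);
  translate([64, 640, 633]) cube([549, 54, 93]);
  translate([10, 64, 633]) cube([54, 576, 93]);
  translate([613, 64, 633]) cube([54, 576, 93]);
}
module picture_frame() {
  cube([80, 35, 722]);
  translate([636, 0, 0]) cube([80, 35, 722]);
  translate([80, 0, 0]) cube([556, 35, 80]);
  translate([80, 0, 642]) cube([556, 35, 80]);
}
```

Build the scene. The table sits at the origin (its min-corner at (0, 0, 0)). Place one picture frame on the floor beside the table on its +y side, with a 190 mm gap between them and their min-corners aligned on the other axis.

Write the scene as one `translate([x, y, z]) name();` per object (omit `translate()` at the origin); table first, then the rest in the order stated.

table();
translate([0, 894, 0]) picture_frame();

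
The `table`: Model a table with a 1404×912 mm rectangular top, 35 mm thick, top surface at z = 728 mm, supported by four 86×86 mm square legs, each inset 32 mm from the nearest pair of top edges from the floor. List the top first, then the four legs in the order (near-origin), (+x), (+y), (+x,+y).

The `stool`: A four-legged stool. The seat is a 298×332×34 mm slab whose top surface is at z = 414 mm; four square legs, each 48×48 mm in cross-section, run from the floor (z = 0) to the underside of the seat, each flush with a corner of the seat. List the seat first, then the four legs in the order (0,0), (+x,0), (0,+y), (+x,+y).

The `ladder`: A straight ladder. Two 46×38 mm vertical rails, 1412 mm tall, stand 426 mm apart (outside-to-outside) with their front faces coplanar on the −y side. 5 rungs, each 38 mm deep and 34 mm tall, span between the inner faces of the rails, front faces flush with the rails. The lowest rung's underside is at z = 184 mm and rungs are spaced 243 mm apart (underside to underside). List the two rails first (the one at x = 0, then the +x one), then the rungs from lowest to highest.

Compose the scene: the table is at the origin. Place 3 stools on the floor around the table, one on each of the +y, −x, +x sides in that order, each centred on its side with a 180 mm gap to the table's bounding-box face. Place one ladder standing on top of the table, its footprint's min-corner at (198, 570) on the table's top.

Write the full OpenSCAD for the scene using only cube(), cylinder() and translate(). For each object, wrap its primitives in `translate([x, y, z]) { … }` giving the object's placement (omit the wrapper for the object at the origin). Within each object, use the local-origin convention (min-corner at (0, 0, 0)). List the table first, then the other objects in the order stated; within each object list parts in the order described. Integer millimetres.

translate([0, 0, 693]) cube([1404, 912, 35]);
translate([32, 32, 0]) cube([86, 86, 693]);
translate([1286, 32, 0]) cube([86, 86, 693]);
translate([32, 794, 0]) cube([86, 86, 693]);
translate([1286, 794, 0]) cube([86, 86, 693]);
translate([553, 1092, 0]) {
  translate([0, 0, 380]) cube([298, 332, 34]);
  cube([48, 48, 380]);
  translate([250, 0, 0]) cube([48, 48, 380]);
  translate([0, 284, 0]) cube([48, 48, 380]);
  translate([250, 284, 0]) cube([48, 48, 380]);
}
translate([-478, 290, 0]) {
  translate([0, 0, 380]) cube([298, 332, 34]);
  cube([48, 48, 380]);
  translate([250, 0, 0]) cube([48, 48, 380]);
  translate([0, 284, 0]) cube([48, 48, 380]);
  translate([250, 284, 0]) cube([48, 48, 380]);
}
translate([1584, 290, 0]) {
  translate([0, 0, 380]) cube([298, 332, 34]);
  cube([48, 48, 380]);
  translate([250, 0, 0]) cube([48, 48, 380]);
  translate([0, 284, 0]) cube([48, 48, 380]);
  translate([250, 284, 0]) cube([48, 48, 380]);
}
translate([198, 570, 728]) {
  cube([46, 38, 1412]);
  translate([380, 0, 0]) cube([46, 38, 1412]);
  translate([46, 0, 184]) cube([334, 38, 34]);
  translate([46, 0, 427]) cube([334, 38, 34]);
  translate([46, 0, 670]) cube([334, 38, 34]);
  translate([46, 0, 913]) cube([334, 38, 34]);
  translate([46, 0, 1156]) cube([334, 38, 34]);
}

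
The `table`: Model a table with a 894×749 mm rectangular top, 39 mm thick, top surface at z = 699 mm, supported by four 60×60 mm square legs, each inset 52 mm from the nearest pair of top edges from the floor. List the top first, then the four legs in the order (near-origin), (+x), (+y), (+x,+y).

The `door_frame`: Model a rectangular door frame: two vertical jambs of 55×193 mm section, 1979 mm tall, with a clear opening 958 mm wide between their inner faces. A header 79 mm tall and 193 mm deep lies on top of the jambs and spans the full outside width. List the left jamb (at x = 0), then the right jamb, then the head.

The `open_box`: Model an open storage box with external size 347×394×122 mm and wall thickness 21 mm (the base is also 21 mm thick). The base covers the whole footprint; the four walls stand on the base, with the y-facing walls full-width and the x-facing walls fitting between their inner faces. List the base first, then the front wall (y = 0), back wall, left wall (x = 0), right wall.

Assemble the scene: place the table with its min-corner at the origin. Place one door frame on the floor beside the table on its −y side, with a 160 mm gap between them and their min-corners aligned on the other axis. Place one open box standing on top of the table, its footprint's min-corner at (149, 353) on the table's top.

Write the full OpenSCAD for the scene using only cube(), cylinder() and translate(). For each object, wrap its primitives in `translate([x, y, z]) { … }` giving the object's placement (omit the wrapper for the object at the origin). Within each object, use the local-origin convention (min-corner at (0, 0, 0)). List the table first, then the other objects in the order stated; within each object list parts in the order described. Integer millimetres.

translate([0, 0, 660]) cube([894, 749, 39]);
translate([52, 52, 0]) cube([60, 60, 660]);
translate([782, 52, 0]) cube([60, 60, 660]);
translate([52, 637, 0]) cube([60, 60, 660]);
translate([782, 637, 0]) cube([60, 60, 660]);
translate([0, -353, 0]) {
  cube([55, 193, 1979]);
  translate([1013, 0, 0]) cube([55, 193, 1979]);
  translate([0, 0, 1979]) cube([1068, 193, 79]);
}
translate([149, 353, 699]) {
  cube([347, 394, 21]);
  translate([0, 0, 21]) cube([347, 21, 101]);
  translate([0, 373, 21]) cube([347, 21, 101]);
  translate([0, 21, 21]) cube([21, 352, 101]);
  translate([326, 21, 21]) cube([21, 352, 101]);
}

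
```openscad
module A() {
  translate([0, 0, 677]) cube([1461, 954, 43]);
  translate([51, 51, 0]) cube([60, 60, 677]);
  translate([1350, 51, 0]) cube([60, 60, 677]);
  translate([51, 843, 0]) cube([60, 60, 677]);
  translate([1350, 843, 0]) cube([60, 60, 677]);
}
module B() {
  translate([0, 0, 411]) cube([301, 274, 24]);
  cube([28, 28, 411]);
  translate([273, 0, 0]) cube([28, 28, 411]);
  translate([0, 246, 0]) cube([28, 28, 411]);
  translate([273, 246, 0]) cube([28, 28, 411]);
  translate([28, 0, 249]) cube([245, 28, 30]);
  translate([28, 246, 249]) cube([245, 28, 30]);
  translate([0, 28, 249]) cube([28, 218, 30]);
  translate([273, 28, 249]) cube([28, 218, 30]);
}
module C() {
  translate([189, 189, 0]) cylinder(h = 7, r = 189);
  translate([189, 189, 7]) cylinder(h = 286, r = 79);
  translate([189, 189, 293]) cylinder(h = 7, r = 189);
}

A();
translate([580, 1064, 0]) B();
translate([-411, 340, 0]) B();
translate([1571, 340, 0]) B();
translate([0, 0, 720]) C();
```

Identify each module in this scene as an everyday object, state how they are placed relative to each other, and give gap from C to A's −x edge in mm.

A is a table. B is a stool. C is a spool. Three stools sit around the table at the +y, −x, +x sides. The spool is on top of the table. The gap from the spool to the table's −x edge is 0 mm.

The spool's min-x is at 0; the table's min-x is 0; gap = 0 mm.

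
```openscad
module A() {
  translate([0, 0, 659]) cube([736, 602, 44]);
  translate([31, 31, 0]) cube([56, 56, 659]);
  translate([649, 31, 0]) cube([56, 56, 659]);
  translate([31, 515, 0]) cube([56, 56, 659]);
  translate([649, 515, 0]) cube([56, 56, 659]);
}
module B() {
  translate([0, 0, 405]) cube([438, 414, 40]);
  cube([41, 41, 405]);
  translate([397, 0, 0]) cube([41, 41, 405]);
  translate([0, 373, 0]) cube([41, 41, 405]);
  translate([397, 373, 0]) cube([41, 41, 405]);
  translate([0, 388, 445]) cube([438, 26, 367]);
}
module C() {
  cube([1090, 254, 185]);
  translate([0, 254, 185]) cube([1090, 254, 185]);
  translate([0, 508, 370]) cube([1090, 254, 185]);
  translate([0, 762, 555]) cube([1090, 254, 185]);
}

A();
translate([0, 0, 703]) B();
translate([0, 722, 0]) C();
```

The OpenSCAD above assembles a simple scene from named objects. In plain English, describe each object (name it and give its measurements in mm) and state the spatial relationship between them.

A is a table: top 736 mm (x) × 602 mm (y), 44 mm thick, upper face at z = 703 mm, on four 56×56 mm square legs, each inset 31 mm from the nearest pair of top edges, running from z = 0 to the bottom of the top.

B is a chair: 438×414 mm seat, 40 mm thick, top at z = 445 mm, on four 41 mm square corner legs flush with the seat edges. A 26 mm thick backrest slab spans the full seat width, extending 367 mm above the seat top, its back face flush with the seat's +y edge.

C is a straight staircase of 4 solid steps. Each step is 1090 mm wide (x), 254 mm deep (y, the going) and 185 mm tall (the rise). The first step rests on the floor; each subsequent step sits one going further in +y and one rise higher in +z, directly behind and above the previous step with no overlap.

The chair is on top of the table. The staircase is on the floor beside the table on its +y side.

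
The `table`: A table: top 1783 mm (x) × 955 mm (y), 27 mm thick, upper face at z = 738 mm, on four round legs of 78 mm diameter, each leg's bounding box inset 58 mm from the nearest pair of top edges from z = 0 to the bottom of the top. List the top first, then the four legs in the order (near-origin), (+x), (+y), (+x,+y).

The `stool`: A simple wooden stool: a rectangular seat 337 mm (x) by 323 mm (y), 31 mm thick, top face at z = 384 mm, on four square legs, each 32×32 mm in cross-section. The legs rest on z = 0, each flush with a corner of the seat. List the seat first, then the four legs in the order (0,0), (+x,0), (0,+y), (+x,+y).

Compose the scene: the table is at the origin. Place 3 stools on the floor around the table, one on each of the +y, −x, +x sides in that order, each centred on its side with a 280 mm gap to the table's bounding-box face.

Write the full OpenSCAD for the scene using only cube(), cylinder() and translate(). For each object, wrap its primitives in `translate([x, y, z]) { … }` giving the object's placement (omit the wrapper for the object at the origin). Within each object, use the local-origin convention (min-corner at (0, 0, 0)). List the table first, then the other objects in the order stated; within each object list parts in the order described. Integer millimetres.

translate([0, 0, 711]) cube([1783, 955, 27]);
translate([97, 97, 0]) cylinder(h = 711, r = 39);
translate([1686, 97, 0]) cylinder(h = 711, r = 39);
translate([97, 858, 0]) cylinder(h = 711, r = 39);
translate([1686, 858, 0]) cylinder(h = 711, r = 39);
translate([723, 1235, 0]) {
  translate([0, 0, 353]) cube([337, 323, 31]);
  cube([32, 32, 353]);
  translate([305, 0, 0]) cube([32, 32, 353]);
  translate([0, 291, 0]) cube([32, 32, 353]);
  translate([305, 291, 0]) cube([32, 32, 353]);
}
translate([-617, 316, 0]) {
  translate([0, 0, 353]) cube([337, 323, 31]);
  cube([32, 32, 353]);
  translate([305, 0, 0]) cube([32, 32, 353]);
  translate([0, 291, 0]) cube([32, 32, 353]);
  translate([305, 291, 0]) cube([32, 32, 353]);
}
translate([2063, 316, 0]) {
  translate([0, 0, 353]) cube([337, 323, 31]);
  cube([32, 32, 353]);
  translate([305, 0, 0]) cube([32, 32, 353]);
  translate([0, 291, 0]) cube([32, 32, 353]);
  translate([305, 291, 0]) cube([32, 32, 353]);
}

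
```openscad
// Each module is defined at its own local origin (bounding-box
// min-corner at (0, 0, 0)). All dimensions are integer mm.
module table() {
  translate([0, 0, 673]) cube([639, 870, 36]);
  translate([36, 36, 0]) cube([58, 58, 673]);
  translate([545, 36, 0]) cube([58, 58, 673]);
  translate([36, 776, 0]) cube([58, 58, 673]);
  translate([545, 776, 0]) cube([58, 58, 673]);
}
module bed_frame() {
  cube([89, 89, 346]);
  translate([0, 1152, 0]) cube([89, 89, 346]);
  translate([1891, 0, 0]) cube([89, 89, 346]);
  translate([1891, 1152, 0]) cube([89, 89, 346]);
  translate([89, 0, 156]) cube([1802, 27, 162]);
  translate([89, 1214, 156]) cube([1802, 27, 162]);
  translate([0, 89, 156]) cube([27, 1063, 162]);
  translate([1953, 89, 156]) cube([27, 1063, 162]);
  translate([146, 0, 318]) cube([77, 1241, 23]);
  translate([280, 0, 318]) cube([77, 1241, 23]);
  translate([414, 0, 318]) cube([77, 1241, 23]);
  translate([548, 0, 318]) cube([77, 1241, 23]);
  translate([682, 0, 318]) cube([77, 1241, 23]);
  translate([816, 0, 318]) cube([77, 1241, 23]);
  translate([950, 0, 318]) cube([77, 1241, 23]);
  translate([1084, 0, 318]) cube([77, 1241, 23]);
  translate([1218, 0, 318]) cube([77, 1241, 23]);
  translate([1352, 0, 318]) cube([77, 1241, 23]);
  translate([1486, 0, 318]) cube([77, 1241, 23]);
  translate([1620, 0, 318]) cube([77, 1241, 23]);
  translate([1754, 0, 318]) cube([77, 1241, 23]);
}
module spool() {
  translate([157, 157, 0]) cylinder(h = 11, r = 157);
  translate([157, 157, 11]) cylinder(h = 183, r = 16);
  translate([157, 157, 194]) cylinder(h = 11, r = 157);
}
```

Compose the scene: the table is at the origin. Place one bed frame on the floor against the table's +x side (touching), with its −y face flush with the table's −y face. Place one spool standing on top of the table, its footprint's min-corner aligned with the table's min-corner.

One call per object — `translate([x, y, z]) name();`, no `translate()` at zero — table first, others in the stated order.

table();
translate([639, 0, 0]) bed_frame();
translate([0, 0, 709]) spool();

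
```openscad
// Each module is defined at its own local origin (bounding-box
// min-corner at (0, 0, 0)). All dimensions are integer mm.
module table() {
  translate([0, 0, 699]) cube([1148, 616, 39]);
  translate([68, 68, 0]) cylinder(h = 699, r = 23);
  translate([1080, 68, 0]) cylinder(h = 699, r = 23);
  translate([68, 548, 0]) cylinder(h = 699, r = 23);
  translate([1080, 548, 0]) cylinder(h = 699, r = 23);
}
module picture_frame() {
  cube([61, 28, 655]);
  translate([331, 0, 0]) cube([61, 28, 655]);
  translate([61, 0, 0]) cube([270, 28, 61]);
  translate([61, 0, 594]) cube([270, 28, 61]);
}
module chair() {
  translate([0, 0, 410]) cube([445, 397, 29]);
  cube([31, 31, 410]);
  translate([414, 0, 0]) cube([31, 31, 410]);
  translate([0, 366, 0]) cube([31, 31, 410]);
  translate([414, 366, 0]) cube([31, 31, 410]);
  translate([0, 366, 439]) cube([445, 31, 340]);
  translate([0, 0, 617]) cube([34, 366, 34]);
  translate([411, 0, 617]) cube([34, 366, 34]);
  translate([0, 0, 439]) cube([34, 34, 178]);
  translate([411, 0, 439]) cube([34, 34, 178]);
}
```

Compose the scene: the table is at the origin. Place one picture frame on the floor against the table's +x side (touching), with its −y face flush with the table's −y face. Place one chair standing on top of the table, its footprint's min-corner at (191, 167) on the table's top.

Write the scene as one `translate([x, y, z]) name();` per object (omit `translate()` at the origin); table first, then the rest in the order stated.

table();
translate([1148, 0, 0]) picture_frame();
translate([191, 167, 738]) chair();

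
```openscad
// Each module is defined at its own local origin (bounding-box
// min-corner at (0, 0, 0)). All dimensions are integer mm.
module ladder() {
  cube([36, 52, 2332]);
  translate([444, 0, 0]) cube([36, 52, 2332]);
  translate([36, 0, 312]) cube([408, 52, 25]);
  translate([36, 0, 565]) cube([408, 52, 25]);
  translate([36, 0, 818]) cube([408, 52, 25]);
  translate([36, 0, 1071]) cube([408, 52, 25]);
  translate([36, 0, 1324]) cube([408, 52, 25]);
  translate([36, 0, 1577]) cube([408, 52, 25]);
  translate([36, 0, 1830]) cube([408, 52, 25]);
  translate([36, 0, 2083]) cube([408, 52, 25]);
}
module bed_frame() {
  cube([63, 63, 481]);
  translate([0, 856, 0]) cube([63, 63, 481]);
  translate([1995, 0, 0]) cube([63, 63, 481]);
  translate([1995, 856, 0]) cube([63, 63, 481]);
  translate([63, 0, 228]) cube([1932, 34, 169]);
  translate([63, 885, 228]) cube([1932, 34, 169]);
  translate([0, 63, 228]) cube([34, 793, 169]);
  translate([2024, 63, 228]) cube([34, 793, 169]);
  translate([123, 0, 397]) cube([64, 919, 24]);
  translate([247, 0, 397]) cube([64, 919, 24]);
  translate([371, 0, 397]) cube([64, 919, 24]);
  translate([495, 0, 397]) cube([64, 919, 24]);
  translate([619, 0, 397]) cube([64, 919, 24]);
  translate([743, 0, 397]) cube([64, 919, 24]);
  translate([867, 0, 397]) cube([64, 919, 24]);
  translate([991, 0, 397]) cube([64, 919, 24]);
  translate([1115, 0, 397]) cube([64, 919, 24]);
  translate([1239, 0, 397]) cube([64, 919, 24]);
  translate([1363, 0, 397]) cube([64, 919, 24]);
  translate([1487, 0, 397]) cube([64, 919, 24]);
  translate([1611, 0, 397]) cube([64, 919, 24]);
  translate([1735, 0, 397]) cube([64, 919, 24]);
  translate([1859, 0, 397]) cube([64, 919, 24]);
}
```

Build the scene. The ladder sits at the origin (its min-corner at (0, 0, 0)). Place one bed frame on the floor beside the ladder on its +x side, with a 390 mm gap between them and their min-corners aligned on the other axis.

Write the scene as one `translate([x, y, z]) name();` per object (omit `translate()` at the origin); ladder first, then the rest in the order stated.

ladder();
translate([870, 0, 0]) bed_frame();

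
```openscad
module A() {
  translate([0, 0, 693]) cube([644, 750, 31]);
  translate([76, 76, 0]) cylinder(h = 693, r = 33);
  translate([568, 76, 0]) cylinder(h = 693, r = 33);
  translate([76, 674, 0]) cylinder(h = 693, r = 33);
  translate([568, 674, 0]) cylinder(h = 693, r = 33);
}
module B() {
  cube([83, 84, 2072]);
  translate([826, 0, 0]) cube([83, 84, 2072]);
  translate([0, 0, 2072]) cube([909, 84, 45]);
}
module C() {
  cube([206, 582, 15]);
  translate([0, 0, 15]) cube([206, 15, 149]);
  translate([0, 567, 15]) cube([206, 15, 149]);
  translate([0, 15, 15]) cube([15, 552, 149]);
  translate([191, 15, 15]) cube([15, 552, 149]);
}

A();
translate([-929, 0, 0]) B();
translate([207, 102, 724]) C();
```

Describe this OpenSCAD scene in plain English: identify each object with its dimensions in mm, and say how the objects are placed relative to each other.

A is a rectangular dining table. The top is 644×750×31 mm with its upper surface at z = 724 mm. It stands on four round legs of 66 mm diameter, each leg's bounding box inset 43 mm from the nearest pair of top edges, running from the floor to the underside of the top.

B is a rectangular door frame: two vertical jambs of 83×84 mm section, 2072 mm tall, with a clear opening 743 mm wide between their inner faces. A header 45 mm tall and 84 mm deep lies on top of the jambs and spans the full outside width.

C is an open-topped rectangular box: outside dimensions 206×582×164 mm, with a uniform wall and base thickness of 15 mm. The base is a full 206×582 slab on the floor; four walls sit on top of the base. The front and back walls (the −y and +y sides) span the full width; the two side walls fit between them.

The door frame is on the floor beside the table on its −x side. The open box is on top of the table.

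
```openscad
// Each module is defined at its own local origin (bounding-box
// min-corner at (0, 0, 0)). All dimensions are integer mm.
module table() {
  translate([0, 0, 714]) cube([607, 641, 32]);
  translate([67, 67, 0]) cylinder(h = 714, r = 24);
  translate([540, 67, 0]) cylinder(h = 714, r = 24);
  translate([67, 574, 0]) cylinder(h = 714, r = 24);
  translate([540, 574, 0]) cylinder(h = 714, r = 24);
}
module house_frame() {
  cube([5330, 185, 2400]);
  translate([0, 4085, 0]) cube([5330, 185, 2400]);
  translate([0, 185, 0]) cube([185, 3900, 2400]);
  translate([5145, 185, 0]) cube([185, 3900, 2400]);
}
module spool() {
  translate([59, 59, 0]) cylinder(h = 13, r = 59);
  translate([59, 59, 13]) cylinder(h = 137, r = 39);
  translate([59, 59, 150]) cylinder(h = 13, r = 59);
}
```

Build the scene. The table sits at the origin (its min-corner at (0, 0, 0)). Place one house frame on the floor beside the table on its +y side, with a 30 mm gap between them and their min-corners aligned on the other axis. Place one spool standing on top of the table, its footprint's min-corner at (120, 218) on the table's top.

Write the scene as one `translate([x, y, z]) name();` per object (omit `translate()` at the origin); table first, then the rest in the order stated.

table();
translate([0, 671, 0]) house_frame();
translate([120, 218, 746]) spool();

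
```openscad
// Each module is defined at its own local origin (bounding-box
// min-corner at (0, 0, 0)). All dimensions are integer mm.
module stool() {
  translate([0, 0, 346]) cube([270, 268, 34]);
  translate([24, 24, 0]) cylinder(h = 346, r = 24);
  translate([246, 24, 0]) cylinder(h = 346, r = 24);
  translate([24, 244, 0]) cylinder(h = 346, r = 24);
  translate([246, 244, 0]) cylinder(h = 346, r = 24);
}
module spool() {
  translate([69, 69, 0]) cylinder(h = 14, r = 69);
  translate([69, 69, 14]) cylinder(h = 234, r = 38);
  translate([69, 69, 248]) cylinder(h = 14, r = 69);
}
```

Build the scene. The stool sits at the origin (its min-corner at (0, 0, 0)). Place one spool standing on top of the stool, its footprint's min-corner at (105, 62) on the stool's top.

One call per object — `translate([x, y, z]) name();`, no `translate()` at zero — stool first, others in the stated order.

stool();
translate([105, 62, 380]) spool();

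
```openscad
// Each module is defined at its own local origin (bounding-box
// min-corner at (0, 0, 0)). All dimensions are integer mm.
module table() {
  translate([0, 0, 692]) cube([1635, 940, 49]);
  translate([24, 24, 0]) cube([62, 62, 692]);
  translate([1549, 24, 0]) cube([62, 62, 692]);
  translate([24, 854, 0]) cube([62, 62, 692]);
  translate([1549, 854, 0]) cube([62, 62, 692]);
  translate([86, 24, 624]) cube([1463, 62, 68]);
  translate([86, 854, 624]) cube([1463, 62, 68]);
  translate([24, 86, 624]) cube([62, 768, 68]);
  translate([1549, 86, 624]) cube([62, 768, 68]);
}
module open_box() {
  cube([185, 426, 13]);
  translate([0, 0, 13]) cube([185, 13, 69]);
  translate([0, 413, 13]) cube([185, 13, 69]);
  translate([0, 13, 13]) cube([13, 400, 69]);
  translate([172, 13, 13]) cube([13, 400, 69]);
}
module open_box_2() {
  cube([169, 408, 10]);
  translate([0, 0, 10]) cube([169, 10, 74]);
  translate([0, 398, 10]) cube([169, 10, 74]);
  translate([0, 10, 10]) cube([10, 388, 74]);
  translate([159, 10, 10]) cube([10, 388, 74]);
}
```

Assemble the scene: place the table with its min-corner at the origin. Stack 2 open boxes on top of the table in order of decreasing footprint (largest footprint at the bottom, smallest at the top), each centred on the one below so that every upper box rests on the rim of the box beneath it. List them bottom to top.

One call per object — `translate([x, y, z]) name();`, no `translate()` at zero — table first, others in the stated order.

table();
translate([725, 257, 741]) open_box();
translate([733, 266, 823]) open_box_2();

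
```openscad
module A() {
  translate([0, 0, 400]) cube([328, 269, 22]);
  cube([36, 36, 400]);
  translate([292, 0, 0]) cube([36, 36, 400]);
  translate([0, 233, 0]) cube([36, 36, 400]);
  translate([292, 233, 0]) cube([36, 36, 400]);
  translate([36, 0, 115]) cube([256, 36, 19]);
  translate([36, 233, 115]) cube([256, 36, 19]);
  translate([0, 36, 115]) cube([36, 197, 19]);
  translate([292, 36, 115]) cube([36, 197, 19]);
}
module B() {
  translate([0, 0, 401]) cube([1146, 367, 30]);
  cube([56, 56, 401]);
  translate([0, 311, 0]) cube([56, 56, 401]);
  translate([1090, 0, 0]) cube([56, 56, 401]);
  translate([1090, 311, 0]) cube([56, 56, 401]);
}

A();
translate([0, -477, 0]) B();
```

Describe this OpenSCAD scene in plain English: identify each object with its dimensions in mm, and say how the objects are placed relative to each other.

A is a four-legged stool. The seat is a 328×269×22 mm slab whose top surface is at z = 422 mm; four square legs, each 36×36 mm in cross-section, run from the floor (z = 0) to the underside of the seat, each flush with a corner of the seat. Four stretchers, 36 mm wide and 19 mm tall, connect adjacent legs with their undersides at z = 115 mm, each running between the inner faces of the legs it joins and aligned with the legs' outer faces on the other axis.

B is a long wooden bench with a 1146 mm (x) × 367 mm (y) seat, 30 mm thick, its top surface 431 mm above the floor. Four 56 mm square legs at the seat corners, flush with the edges, run from z = 0 to the seat underside.

The bench is on the floor beside the stool on its −y side.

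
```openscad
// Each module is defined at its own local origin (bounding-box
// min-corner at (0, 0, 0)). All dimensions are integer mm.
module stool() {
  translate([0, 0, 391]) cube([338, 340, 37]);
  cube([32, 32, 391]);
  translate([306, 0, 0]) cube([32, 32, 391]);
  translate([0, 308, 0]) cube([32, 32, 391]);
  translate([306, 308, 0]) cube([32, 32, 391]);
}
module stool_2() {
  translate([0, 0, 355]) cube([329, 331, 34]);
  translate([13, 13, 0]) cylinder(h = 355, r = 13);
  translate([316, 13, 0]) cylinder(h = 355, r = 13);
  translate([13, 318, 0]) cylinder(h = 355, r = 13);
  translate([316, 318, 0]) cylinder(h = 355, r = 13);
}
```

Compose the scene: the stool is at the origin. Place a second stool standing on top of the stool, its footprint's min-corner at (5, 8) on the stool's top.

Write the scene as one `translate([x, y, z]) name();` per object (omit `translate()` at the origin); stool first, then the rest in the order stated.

stool();
translate([5, 8, 428]) stool_2();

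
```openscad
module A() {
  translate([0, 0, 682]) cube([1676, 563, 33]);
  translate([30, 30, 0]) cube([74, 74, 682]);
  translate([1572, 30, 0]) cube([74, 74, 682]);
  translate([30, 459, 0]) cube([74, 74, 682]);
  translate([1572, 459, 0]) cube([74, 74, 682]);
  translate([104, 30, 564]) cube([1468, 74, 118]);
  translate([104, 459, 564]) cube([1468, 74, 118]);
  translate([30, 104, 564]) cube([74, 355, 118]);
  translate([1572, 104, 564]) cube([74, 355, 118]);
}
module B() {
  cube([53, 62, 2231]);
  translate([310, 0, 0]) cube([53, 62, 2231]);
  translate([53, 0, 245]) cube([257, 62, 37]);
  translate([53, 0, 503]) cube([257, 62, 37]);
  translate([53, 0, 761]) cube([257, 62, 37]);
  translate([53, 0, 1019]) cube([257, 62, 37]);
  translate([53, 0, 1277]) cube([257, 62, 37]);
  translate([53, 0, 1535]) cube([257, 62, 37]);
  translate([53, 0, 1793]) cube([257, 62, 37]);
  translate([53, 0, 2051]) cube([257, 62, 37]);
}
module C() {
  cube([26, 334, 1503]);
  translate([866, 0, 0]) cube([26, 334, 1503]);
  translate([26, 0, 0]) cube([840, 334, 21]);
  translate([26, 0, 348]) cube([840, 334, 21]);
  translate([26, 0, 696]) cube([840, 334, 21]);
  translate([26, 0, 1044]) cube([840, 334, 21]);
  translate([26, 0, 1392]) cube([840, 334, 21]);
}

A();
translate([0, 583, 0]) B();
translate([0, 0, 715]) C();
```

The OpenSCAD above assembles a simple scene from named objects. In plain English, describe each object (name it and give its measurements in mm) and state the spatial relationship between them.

A is a table with a 1676×563 mm rectangular top, 33 mm thick, top surface at z = 715 mm, supported by four 74×74 mm square legs, each inset 30 mm from the nearest pair of top edges, running from the floor. Four apron rails, 74 mm thick and 118 mm tall, run between adjacent legs with their top edges flush with the underside of the top and their outer faces flush with the legs' outer faces.

B is a straight ladder. Two 53×62 mm vertical rails, 2231 mm tall, stand 363 mm apart (outside-to-outside) with their front faces coplanar on the −y side. 8 rungs, each 62 mm deep and 37 mm tall, span between the inner faces of the rails, front faces flush with the rails. The lowest rung's underside is at z = 245 mm and rungs are spaced 258 mm apart (underside to underside).

C is a bookshelf 892 mm wide overall, 334 mm deep and 1503 mm tall. The two sides are 26 mm thick vertical panels. 5 horizontal shelves of 21 mm thickness span between the inner faces of the sides; the lowest shelf sits on the floor and shelves are stacked with a clear vertical gap of 327 mm between each pair.

The ladder is on the floor beside the table on its +y side. The bookshelf is on top of the table.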